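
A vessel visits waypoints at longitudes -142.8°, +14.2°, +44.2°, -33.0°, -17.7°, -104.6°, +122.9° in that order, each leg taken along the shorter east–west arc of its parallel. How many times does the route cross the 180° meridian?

Leg 1: -142.8° → +14.2°, shortest Δλ = 157.0° (east) — does not cross 180°.
Leg 2: +14.2° → +44.2°, shortest Δλ = 30.0° (east) — does not cross 180°.
Leg 3: +44.2° → -33.0°, shortest Δλ = -77.2° (west) — does not cross 180°.
Leg 4: -33.0° → -17.7°, shortest Δλ = 15.3° (east) — does not cross 180°.
Leg 5: -17.7° → -104.6°, shortest Δλ = -86.9° (west) — does not cross 180°.
Leg 6: -104.6° → +122.9°, shortest Δλ = -132.5° (west) — crosses 180°.
Total crossings: 1.

1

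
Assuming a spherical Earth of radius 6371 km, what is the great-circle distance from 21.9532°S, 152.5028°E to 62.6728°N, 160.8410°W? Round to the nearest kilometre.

10262 km

Δλ = -160.8410 − 152.5028 = -313.3438°; wrapped into (−180°, 180°]: 46.6562°.
Δφ = 62.6728 − -21.9532 = 84.6260°.
a = sin²(Δφ/2) + cos φ₁ · cos φ₂ · sin²(Δλ/2) = 0.519940.
c = 2·atan2(√a, √(1−a)) = 1.61069 rad → d = 6371·c ≈ 10261.69 km.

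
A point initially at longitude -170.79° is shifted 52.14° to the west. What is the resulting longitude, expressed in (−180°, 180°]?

Start at -170.79°; shift −52.14° → -222.93°.
-222.93° lies outside (−180°, 180°]; add 360° → +137.07°.

+137.07°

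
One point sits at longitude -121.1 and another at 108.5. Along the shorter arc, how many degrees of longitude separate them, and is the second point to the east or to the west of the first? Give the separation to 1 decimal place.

130.4° west

Raw difference: 108.5 − -121.1 = 229.6°.
Normalise into (−180°, 180°]: 229.6° − 360° = -130.4°.
Negative ⇒ the second point lies to the west; separation 130.4°.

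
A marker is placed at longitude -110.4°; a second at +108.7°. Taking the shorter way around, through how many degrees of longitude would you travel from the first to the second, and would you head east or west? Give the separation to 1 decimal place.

140.9° west

Raw difference: 108.7 − -110.4 = 219.1°.
Normalise into (−180°, 180°]: 219.1° − 360° = -140.9°.
Negative ⇒ the second point lies to the west; separation 140.9°.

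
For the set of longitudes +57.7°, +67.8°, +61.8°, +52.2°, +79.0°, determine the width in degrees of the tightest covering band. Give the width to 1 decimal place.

Sort the longitudes: +52.2°, +57.7°, +61.8°, +67.8°, +79.0°.
Eastward gaps between consecutive values (wrapping around): 5.5°, 4.1°, 6.0°, 11.2°, 333.2°.
Largest gap = 333.2° ⇒ minimal covering band is its complement: 360° − 333.2° = 26.8°.
Band runs from +52.2° eastward to +79.0°.

26.8°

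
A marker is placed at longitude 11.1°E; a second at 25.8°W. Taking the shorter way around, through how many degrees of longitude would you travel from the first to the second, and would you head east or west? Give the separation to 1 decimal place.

36.9° west

Raw difference: -25.8 − 11.1 = -36.9°.
Normalise into (−180°, 180°]: -36.9° stays -36.9°.
Negative ⇒ the second point lies to the west; separation 36.9°.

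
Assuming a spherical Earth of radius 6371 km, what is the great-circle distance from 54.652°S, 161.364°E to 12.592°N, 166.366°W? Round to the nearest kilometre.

Δλ = -166.366 − 161.364 = -327.730°; wrapped into (−180°, 180°]: 32.270°.
Δφ = 12.592 − -54.652 = 67.244°.
a = sin²(Δφ/2) + cos φ₁ · cos φ₂ · sin²(Δλ/2) = 0.350202.
c = 2·atan2(√a, √(1−a)) = 1.26653 rad → d = 6371·c ≈ 8069.04 km.

8069 km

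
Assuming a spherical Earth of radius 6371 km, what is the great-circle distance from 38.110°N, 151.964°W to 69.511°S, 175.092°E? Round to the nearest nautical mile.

6623 nmi

Δλ = 175.092 − -151.964 = 327.056°; wrapped into (−180°, 180°]: -32.944°.
Δφ = -69.511 − 38.110 = -107.621°.
a = sin²(Δφ/2) + cos φ₁ · cos φ₂ · sin²(Δλ/2) = 0.673502.
c = 2·atan2(√a, √(1−a)) = 1.92517 rad → d = 6371·c ≈ 12265.27 km ≈ 6622.72 nmi.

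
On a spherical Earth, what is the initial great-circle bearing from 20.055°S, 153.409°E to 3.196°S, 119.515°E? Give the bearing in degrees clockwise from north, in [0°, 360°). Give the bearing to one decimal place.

292.6°

Δλ = 119.515 − 153.409 = -33.894°.
θ = atan2( sin Δλ · cos φ₂ , cos φ₁ · sin φ₂ − sin φ₁ · cos φ₂ · cos Δλ )
  = atan2(-0.55679, 0.23184) = -67.394° → normalised to [0°, 360°): 292.606°.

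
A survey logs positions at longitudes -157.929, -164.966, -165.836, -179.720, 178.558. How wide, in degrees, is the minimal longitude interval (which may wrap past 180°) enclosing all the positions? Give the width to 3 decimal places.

23.513°

Sort the longitudes: -179.720°, -165.836°, -164.966°, -157.929°, +178.558°.
Eastward gaps between consecutive values (wrapping around): 13.884°, 0.870°, 7.037°, 336.487°, 1.722°.
Largest gap = 336.487° ⇒ minimal covering band is its complement: 360° − 336.487° = 23.513°.
Band runs from +178.558° eastward to -157.929°, crossing the antimeridian.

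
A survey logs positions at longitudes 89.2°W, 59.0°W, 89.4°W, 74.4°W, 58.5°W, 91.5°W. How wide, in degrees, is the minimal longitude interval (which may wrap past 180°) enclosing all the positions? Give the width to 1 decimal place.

33.0°

Sort the longitudes: -91.5°, -89.4°, -89.2°, -74.4°, -59.0°, -58.5°.
Eastward gaps between consecutive values (wrapping around): 2.1°, 0.2°, 14.8°, 15.4°, 0.5°, 327.0°.
Largest gap = 327.0° ⇒ minimal covering band is its complement: 360° − 327.0° = 33.0°.
Band runs from -91.5° eastward to -58.5°.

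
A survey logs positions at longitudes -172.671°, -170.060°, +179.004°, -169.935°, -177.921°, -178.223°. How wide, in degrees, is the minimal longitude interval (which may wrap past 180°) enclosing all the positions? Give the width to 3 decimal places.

11.061°

Sort the longitudes: -178.223°, -177.921°, -172.671°, -170.060°, -169.935°, +179.004°.
Eastward gaps between consecutive values (wrapping around): 0.302°, 5.250°, 2.611°, 0.125°, 348.939°, 2.773°.
Largest gap = 348.939° ⇒ minimal covering band is its complement: 360° − 348.939° = 11.061°.
Band runs from +179.004° eastward to -169.935°, crossing the antimeridian.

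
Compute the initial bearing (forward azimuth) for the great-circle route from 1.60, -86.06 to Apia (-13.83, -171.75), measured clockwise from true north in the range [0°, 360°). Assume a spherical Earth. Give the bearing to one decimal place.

Δλ = -171.75 − -86.06 = -85.69°.
θ = atan2( sin Δλ · cos φ₂ , cos φ₁ · sin φ₂ − sin φ₁ · cos φ₂ · cos Δλ )
  = atan2(-0.96826, -0.24099) = -103.976° → normalised to [0°, 360°): 256.024°.

256.0°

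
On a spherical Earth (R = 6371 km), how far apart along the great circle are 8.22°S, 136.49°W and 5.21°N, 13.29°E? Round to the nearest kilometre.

Δλ = 13.29 − -136.49 = 149.78°.
Δφ = 5.21 − -8.22 = 13.43°.
a = sin²(Δφ/2) + cos φ₁ · cos φ₂ · sin²(Δλ/2) = 0.932336.
c = 2·atan2(√a, √(1−a)) = 2.61529 rad → d = 6371·c ≈ 16662.03 km.

16662 km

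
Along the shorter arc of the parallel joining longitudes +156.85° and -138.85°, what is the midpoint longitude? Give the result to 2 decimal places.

-171.00°

Signed shortest Δλ from +156.85° to -138.85° is +64.30°.
Midpoint longitude = +156.85° + (+64.30°)/2 = +156.85° + 32.15° = +189.00°.
Normalise into (−180°, 180°]: -171.00°.
(The naïve average (+156.85 + -138.85)/2 = 9.0° is on the wrong side of the globe.)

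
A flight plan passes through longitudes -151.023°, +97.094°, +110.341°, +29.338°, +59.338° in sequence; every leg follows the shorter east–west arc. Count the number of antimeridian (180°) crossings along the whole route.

1

Leg 1: -151.023° → +97.094°, shortest Δλ = -111.883° (west) — crosses 180°.
Leg 2: +97.094° → +110.341°, shortest Δλ = 13.247° (east) — does not cross 180°.
Leg 3: +110.341° → +29.338°, shortest Δλ = -81.003° (west) — does not cross 180°.
Leg 4: +29.338° → +59.338°, shortest Δλ = 30.0° (east) — does not cross 180°.
Total crossings: 1.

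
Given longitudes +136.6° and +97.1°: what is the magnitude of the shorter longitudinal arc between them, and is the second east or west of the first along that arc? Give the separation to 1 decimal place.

Raw difference: 97.1 − 136.6 = -39.5°.
Normalise into (−180°, 180°]: -39.5° stays -39.5°.
Negative ⇒ the second point lies to the west; separation 39.5°.

39.5° west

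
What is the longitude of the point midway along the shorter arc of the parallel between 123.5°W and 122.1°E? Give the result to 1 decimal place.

179.3°E

Signed shortest Δλ from -123.5° to +122.1° is -114.4°.
Midpoint longitude = -123.5° + (-114.4°)/2 = -123.5° − 57.2° = -180.7°.
Normalise into (−180°, 180°]: +179.3°.
(The naïve average (-123.5 + +122.1)/2 = -0.7° is on the wrong side of the globe.)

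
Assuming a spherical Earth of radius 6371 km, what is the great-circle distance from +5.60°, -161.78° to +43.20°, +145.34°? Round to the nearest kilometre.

6638 km

Δλ = 145.34 − -161.78 = 307.12°; wrapped into (−180°, 180°]: -52.88°.
Δφ = 43.20 − 5.60 = 37.60°.
a = sin²(Δφ/2) + cos φ₁ · cos φ₂ · sin²(Δλ/2) = 0.247688.
c = 2·atan2(√a, √(1−a)) = 1.04185 rad → d = 6371·c ≈ 6637.63 km.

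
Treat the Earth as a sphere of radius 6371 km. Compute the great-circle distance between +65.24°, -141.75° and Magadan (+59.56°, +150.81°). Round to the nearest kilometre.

Δλ = 150.81 − -141.75 = 292.56°; wrapped into (−180°, 180°]: -67.44°.
Δφ = 59.56 − 65.24 = -5.68°.
a = sin²(Δφ/2) + cos φ₁ · cos φ₂ · sin²(Δλ/2) = 0.067846.
c = 2·atan2(√a, √(1−a)) = 0.52702 rad → d = 6371·c ≈ 3357.67 km.

3358 km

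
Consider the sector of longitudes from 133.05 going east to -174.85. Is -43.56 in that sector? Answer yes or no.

No

Band width going east from +133.05° to -174.85°: ((-174.85 − 133.05) mod 360) = 52.10°.
Offset of -43.56° east of the west edge: ((-43.56 − 133.05) mod 360) = 183.39°.
183.39° > 52.10° ⇒ outside.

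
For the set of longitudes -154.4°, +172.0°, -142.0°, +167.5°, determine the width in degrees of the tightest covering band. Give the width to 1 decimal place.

Sort the longitudes: -154.4°, -142.0°, +167.5°, +172.0°.
Eastward gaps between consecutive values (wrapping around): 12.4°, 309.5°, 4.5°, 33.6°.
Largest gap = 309.5° ⇒ minimal covering band is its complement: 360° − 309.5° = 50.5°.
Band runs from +167.5° eastward to -142.0°, crossing the antimeridian.

50.5°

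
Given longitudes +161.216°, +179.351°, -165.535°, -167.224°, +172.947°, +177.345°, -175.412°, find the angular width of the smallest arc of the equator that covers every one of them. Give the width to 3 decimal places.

Sort the longitudes: -175.412°, -167.224°, -165.535°, +161.216°, +172.947°, +177.345°, +179.351°.
Eastward gaps between consecutive values (wrapping around): 8.188°, 1.689°, 326.751°, 11.731°, 4.398°, 2.006°, 5.237°.
Largest gap = 326.751° ⇒ minimal covering band is its complement: 360° − 326.751° = 33.249°.
Band runs from +161.216° eastward to -165.535°, crossing the antimeridian.

33.249°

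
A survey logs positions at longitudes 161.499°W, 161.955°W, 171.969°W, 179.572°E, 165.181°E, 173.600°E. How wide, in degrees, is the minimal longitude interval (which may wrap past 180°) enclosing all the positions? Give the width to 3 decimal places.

Sort the longitudes: -171.969°, -161.955°, -161.499°, +165.181°, +173.600°, +179.572°.
Eastward gaps between consecutive values (wrapping around): 10.014°, 0.456°, 326.680°, 8.419°, 5.972°, 8.459°.
Largest gap = 326.680° ⇒ minimal covering band is its complement: 360° − 326.680° = 33.320°.
Band runs from +165.181° eastward to -161.499°, crossing the antimeridian.

33.320°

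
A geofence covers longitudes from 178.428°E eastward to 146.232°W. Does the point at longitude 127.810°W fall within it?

No

Band width going east from +178.428° to -146.232°: ((-146.232 − 178.428) mod 360) = 35.340°.
Offset of -127.810° east of the west edge: ((-127.810 − 178.428) mod 360) = 53.762°.
53.762° > 35.340° ⇒ outside.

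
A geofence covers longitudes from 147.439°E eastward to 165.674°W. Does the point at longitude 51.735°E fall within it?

No

Band width going east from +147.439° to -165.674°: ((-165.674 − 147.439) mod 360) = 46.887°.
Offset of +51.735° east of the west edge: ((51.735 − 147.439) mod 360) = 264.296°.
264.296° > 46.887° ⇒ outside.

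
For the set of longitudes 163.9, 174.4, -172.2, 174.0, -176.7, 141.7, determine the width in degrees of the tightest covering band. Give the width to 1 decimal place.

Sort the longitudes: -176.7°, -172.2°, +141.7°, +163.9°, +174.0°, +174.4°.
Eastward gaps between consecutive values (wrapping around): 4.5°, 313.9°, 22.2°, 10.1°, 0.4°, 8.9°.
Largest gap = 313.9° ⇒ minimal covering band is its complement: 360° − 313.9° = 46.1°.
Band runs from +141.7° eastward to -172.2°, crossing the antimeridian.

46.1°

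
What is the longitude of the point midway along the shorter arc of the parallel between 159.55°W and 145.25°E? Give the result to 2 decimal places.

Signed shortest Δλ from -159.55° to +145.25° is -55.20°.
Midpoint longitude = -159.55° + (-55.20°)/2 = -159.55° − 27.60° = -187.15°.
Normalise into (−180°, 180°]: +172.85°.
(The naïve average (-159.55 + +145.25)/2 = -7.15° is on the wrong side of the globe.)

172.85°E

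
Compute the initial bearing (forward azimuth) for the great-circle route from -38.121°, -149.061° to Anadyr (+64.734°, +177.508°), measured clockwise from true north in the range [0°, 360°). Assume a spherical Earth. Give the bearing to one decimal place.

345.8°

Δλ = 177.508 − -149.061 = 326.569°; wrapped into (−180°, 180°]: -33.431°.
θ = atan2( sin Δλ · cos φ₂ , cos φ₁ · sin φ₂ − sin φ₁ · cos φ₂ · cos Δλ )
  = atan2(-0.23515, 0.93134) = -14.170° → normalised to [0°, 360°): 345.830°.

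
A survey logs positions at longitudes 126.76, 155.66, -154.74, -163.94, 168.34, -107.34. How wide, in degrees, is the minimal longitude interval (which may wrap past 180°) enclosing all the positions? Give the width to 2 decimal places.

Sort the longitudes: -163.94°, -154.74°, -107.34°, +126.76°, +155.66°, +168.34°.
Eastward gaps between consecutive values (wrapping around): 9.20°, 47.40°, 234.10°, 28.90°, 12.68°, 27.72°.
Largest gap = 234.10° ⇒ minimal covering band is its complement: 360° − 234.10° = 125.90°.
Band runs from +126.76° eastward to -107.34°, crossing the antimeridian.

125.90°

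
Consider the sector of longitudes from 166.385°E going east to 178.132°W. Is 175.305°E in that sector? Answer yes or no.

Band width going east from +166.385° to -178.132°: ((-178.132 − 166.385) mod 360) = 15.483°.
Offset of +175.305° east of the west edge: ((175.305 − 166.385) mod 360) = 8.920°.
8.920° ≤ 15.483° ⇒ inside.

Yes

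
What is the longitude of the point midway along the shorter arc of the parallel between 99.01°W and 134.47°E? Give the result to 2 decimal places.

162.27°W

Signed shortest Δλ from -99.01° to +134.47° is -126.52°.
Midpoint longitude = -99.01° + (-126.52°)/2 = -99.01° − 63.26° = -162.27°.
(The naïve average (-99.01 + +134.47)/2 = 17.73° is on the wrong side of the globe.)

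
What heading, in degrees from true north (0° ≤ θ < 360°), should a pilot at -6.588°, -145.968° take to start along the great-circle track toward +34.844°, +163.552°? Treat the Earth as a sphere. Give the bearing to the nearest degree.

Δλ = 163.552 − -145.968 = 309.520°; wrapped into (−180°, 180°]: -50.480°.
θ = atan2( sin Δλ · cos φ₂ , cos φ₁ · sin φ₂ − sin φ₁ · cos φ₂ · cos Δλ )
  = atan2(-0.63310, 0.62749) = -45.255° → normalised to [0°, 360°): 314.745°.

315°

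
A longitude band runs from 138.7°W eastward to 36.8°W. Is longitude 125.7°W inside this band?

Yes

Band width going east from -138.7° to -36.8°: ((-36.8 − -138.7) mod 360) = 101.9°.
Offset of -125.7° east of the west edge: ((-125.7 − -138.7) mod 360) = 13.0°.
13.0° ≤ 101.9° ⇒ inside.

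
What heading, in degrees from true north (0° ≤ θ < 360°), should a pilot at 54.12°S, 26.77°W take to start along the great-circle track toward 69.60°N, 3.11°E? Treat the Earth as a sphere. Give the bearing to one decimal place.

12.3°

Δλ = 3.11 − -26.77 = 29.88°.
θ = atan2( sin Δλ · cos φ₂ , cos φ₁ · sin φ₂ − sin φ₁ · cos φ₂ · cos Δλ )
  = atan2(0.17365, 0.79422) = 12.333° → normalised to [0°, 360°): 12.333°.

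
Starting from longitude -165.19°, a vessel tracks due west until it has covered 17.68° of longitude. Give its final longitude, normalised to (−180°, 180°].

Start at -165.19°; shift −17.68° → -182.87°.
-182.87° lies outside (−180°, 180°]; add 360° → +177.13°.

+177.13°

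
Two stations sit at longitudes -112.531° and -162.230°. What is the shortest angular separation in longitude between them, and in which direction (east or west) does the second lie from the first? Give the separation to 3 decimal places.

49.699° west

Raw difference: -162.230 − -112.531 = -49.699°.
Normalise into (−180°, 180°]: -49.699° stays -49.699°.
Negative ⇒ the second point lies to the west; separation 49.699°.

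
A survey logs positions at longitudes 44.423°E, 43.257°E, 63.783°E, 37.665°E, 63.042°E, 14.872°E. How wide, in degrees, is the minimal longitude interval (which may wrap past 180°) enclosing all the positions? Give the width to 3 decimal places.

Sort the longitudes: +14.872°, +37.665°, +43.257°, +44.423°, +63.042°, +63.783°.
Eastward gaps between consecutive values (wrapping around): 22.793°, 5.592°, 1.166°, 18.619°, 0.741°, 311.089°.
Largest gap = 311.089° ⇒ minimal covering band is its complement: 360° − 311.089° = 48.911°.
Band runs from +14.872° eastward to +63.783°.

48.911°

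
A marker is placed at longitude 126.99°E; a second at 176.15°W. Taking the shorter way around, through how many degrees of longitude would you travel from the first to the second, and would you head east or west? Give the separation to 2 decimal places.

Raw difference: -176.15 − 126.99 = -303.14°.
Normalise into (−180°, 180°]: -303.14° + 360° = 56.86°.
Positive ⇒ the second point lies to the east; separation 56.86°.

56.86° east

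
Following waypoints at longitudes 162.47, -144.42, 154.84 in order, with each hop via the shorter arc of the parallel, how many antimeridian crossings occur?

2

Leg 1: +162.47° → -144.42°, shortest Δλ = 53.11° (east) — crosses 180°.
Leg 2: -144.42° → +154.84°, shortest Δλ = -60.74° (west) — crosses 180°.
Total crossings: 2.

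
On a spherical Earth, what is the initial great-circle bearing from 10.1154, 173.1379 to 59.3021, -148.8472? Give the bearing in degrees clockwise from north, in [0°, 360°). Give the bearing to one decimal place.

22.1°

Δλ = -148.8472 − 173.1379 = -321.9851°; wrapped into (−180°, 180°]: 38.0149°.
θ = atan2( sin Δλ · cos φ₂ , cos φ₁ · sin φ₂ − sin φ₁ · cos φ₂ · cos Δλ )
  = atan2(0.31441, 0.77587) = 22.059° → normalised to [0°, 360°): 22.059°.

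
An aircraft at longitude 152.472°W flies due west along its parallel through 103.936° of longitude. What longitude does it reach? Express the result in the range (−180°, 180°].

103.592°E

Start at -152.472°; shift −103.936° → -256.408°.
-256.408° lies outside (−180°, 180°]; add 360° → +103.592°.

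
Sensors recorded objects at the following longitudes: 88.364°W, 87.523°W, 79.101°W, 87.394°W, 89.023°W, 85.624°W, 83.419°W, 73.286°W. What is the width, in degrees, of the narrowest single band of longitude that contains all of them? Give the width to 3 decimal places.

15.737°

Sort the longitudes: -89.023°, -88.364°, -87.523°, -87.394°, -85.624°, -83.419°, -79.101°, -73.286°.
Eastward gaps between consecutive values (wrapping around): 0.659°, 0.841°, 0.129°, 1.770°, 2.205°, 4.318°, 5.815°, 344.263°.
Largest gap = 344.263° ⇒ minimal covering band is its complement: 360° − 344.263° = 15.737°.
Band runs from -89.023° eastward to -73.286°.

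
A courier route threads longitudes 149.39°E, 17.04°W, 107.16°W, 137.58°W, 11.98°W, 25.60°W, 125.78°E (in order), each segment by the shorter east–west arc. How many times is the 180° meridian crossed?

Leg 1: +149.39° → -17.04°, shortest Δλ = -166.43° (west) — does not cross 180°.
Leg 2: -17.04° → -107.16°, shortest Δλ = -90.12° (west) — does not cross 180°.
Leg 3: -107.16° → -137.58°, shortest Δλ = -30.42° (west) — does not cross 180°.
Leg 4: -137.58° → -11.98°, shortest Δλ = 125.6° (east) — does not cross 180°.
Leg 5: -11.98° → -25.60°, shortest Δλ = -13.62° (west) — does not cross 180°.
Leg 6: -25.60° → +125.78°, shortest Δλ = 151.38° (east) — does not cross 180°.
Total crossings: 0.

0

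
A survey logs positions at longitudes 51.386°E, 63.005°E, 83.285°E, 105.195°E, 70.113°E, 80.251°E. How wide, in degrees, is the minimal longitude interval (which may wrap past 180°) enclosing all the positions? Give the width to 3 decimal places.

53.809°

Sort the longitudes: +51.386°, +63.005°, +70.113°, +80.251°, +83.285°, +105.195°.
Eastward gaps between consecutive values (wrapping around): 11.619°, 7.108°, 10.138°, 3.034°, 21.910°, 306.191°.
Largest gap = 306.191° ⇒ minimal covering band is its complement: 360° − 306.191° = 53.809°.
Band runs from +51.386° eastward to +105.195°.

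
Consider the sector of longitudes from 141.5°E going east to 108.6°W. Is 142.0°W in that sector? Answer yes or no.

Yes

Band width going east from +141.5° to -108.6°: ((-108.6 − 141.5) mod 360) = 109.9°.
Offset of -142.0° east of the west edge: ((-142.0 − 141.5) mod 360) = 76.5°.
76.5° ≤ 109.9° ⇒ inside.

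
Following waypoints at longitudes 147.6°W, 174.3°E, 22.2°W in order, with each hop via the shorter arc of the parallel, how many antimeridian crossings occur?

Leg 1: -147.6° → +174.3°, shortest Δλ = -38.1° (west) — crosses 180°.
Leg 2: +174.3° → -22.2°, shortest Δλ = 163.5° (east) — crosses 180°.
Total crossings: 2.

2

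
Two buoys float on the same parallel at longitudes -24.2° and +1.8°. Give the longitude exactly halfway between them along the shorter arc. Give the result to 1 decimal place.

Signed shortest Δλ from -24.2° to +1.8° is +26.0°.
Midpoint longitude = -24.2° + (+26.0°)/2 = -24.2° + 13.0° = -11.2°.

-11.2°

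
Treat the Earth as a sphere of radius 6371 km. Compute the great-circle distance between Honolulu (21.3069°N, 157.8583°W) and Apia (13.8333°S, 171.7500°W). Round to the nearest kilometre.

Δλ = -171.7500 − -157.8583 = -13.8917°.
Δφ = -13.8333 − 21.3069 = -35.1402°.
a = sin²(Δφ/2) + cos φ₁ · cos φ₂ · sin²(Δλ/2) = 0.104357.
c = 2·atan2(√a, √(1−a)) = 0.65789 rad → d = 6371·c ≈ 4191.39 km.

4191 km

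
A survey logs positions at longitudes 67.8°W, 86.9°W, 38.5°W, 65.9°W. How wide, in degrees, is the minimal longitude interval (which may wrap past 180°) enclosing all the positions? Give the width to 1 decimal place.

Sort the longitudes: -86.9°, -67.8°, -65.9°, -38.5°.
Eastward gaps between consecutive values (wrapping around): 19.1°, 1.9°, 27.4°, 311.6°.
Largest gap = 311.6° ⇒ minimal covering band is its complement: 360° − 311.6° = 48.4°.
Band runs from -86.9° eastward to -38.5°.

48.4°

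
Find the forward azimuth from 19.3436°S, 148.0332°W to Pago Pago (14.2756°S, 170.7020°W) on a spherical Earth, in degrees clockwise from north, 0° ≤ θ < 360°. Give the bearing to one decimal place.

Δλ = -170.7020 − -148.0332 = -22.6688°.
θ = atan2( sin Δλ · cos φ₂ , cos φ₁ · sin φ₂ − sin φ₁ · cos φ₂ · cos Δλ )
  = atan2(-0.37350, 0.06354) = -80.345° → normalised to [0°, 360°): 279.655°.

279.7°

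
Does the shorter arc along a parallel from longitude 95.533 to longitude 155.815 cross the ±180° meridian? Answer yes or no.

No

Signed shortest Δλ = ((155.815 − 95.533 + 180) mod 360) − 180 = 60.282°.
Going east by 60.282° from +95.533° reaches +155.815° without touching 180°.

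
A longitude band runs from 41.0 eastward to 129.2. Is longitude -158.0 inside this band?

Band width going east from +41.0° to +129.2°: ((129.2 − 41.0) mod 360) = 88.2°.
Offset of -158.0° east of the west edge: ((-158.0 − 41.0) mod 360) = 161.0°.
161.0° > 88.2° ⇒ outside.

No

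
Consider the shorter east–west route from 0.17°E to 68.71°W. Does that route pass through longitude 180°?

No

Signed shortest Δλ = ((-68.71 − 0.17 + 180) mod 360) − 180 = -68.88°.
Going west by 68.88° from +0.17° reaches -68.71° without touching 180°.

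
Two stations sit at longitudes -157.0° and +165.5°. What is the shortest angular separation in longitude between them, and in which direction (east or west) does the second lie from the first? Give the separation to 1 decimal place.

37.5° west

Raw difference: 165.5 − -157.0 = 322.5°.
Normalise into (−180°, 180°]: 322.5° − 360° = -37.5°.
Negative ⇒ the second point lies to the west; separation 37.5°.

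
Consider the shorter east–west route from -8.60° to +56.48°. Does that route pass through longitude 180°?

No

Signed shortest Δλ = ((56.48 − -8.60 + 180) mod 360) − 180 = 65.08°.
Going east by 65.08° from -8.60° reaches +56.48° without touching 180°.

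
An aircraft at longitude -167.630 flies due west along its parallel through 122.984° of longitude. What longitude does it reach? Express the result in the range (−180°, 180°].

+69.386°

Start at -167.630°; shift −122.984° → -290.614°.
-290.614° lies outside (−180°, 180°]; add 360° → +69.386°.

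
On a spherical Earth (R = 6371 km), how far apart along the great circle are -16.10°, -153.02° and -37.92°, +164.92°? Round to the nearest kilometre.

4765 km

Δλ = 164.92 − -153.02 = 317.94°; wrapped into (−180°, 180°]: -42.06°.
Δφ = -37.92 − -16.10 = -21.82°.
a = sin²(Δφ/2) + cos φ₁ · cos φ₂ · sin²(Δλ/2) = 0.133427.
c = 2·atan2(√a, √(1−a)) = 0.74786 rad → d = 6371·c ≈ 4764.61 km.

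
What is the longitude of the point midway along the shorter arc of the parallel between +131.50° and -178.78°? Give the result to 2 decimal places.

Signed shortest Δλ from +131.50° to -178.78° is +49.72°.
Midpoint longitude = +131.50° + (+49.72°)/2 = +131.50° + 24.86° = +156.36°.
(The naïve average (+131.50 + -178.78)/2 = -23.64° is on the wrong side of the globe.)

+156.36°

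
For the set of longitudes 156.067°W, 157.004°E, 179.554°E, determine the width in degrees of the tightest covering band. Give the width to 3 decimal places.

Sort the longitudes: -156.067°, +157.004°, +179.554°.
Eastward gaps between consecutive values (wrapping around): 313.071°, 22.550°, 24.379°.
Largest gap = 313.071° ⇒ minimal covering band is its complement: 360° − 313.071° = 46.929°.
Band runs from +157.004° eastward to -156.067°, crossing the antimeridian.

46.929°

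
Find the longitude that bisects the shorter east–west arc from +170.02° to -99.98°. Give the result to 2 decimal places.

Signed shortest Δλ from +170.02° to -99.98° is +90.00°.
Midpoint longitude = +170.02° + (+90.00°)/2 = +170.02° + 45.00° = +215.02°.
Normalise into (−180°, 180°]: -144.98°.
(The naïve average (+170.02 + -99.98)/2 = 35.02° is on the wrong side of the globe.)

-144.98°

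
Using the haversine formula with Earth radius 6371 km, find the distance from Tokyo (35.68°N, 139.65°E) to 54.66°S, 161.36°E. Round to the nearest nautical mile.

Δλ = 161.36 − 139.65 = 21.71°.
Δφ = -54.66 − 35.68 = -90.34°.
a = sin²(Δφ/2) + cos φ₁ · cos φ₂ · sin²(Δλ/2) = 0.519631.
c = 2·atan2(√a, √(1−a)) = 1.61007 rad → d = 6371·c ≈ 10257.74 km ≈ 5538.74 nmi.

5539 nmi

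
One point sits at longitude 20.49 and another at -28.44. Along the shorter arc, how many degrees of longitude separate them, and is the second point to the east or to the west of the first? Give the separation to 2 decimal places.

Raw difference: -28.44 − 20.49 = -48.93°.
Normalise into (−180°, 180°]: -48.93° stays -48.93°.
Negative ⇒ the second point lies to the west; separation 48.93°.

48.93° west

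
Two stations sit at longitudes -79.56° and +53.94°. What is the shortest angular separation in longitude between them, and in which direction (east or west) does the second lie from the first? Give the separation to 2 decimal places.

Raw difference: 53.94 − -79.56 = 133.5°.
Normalise into (−180°, 180°]: 133.5° stays 133.5°.
Positive ⇒ the second point lies to the east; separation 133.50°.

133.50° east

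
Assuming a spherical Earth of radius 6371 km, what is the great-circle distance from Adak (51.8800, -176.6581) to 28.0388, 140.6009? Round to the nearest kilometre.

4409 km

Δλ = 140.6009 − -176.6581 = 317.2590°; wrapped into (−180°, 180°]: -42.7410°.
Δφ = 28.0388 − 51.8800 = -23.8412°.
a = sin²(Δφ/2) + cos φ₁ · cos φ₂ · sin²(Δλ/2) = 0.115014.
c = 2·atan2(√a, √(1−a)) = 0.69200 rad → d = 6371·c ≈ 4408.73 km.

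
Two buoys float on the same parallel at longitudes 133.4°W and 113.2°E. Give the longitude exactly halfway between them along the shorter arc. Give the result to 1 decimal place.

Signed shortest Δλ from -133.4° to +113.2° is -113.4°.
Midpoint longitude = -133.4° + (-113.4°)/2 = -133.4° − 56.7° = -190.1°.
Normalise into (−180°, 180°]: +169.9°.
(The naïve average (-133.4 + +113.2)/2 = -10.1° is on the wrong side of the globe.)

169.9°E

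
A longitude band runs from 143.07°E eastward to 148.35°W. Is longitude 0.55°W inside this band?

Band width going east from +143.07° to -148.35°: ((-148.35 − 143.07) mod 360) = 68.58°.
Offset of -0.55° east of the west edge: ((-0.55 − 143.07) mod 360) = 216.38°.
216.38° > 68.58° ⇒ outside.

No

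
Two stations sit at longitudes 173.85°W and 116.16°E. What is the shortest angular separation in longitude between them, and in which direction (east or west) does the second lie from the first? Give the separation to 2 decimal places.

Raw difference: 116.16 − -173.85 = 290.01°.
Normalise into (−180°, 180°]: 290.01° − 360° = -69.99°.
Negative ⇒ the second point lies to the west; separation 69.99°.

69.99° west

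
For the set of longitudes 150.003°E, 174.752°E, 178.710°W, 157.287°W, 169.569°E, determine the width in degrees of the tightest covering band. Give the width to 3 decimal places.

Sort the longitudes: -178.710°, -157.287°, +150.003°, +169.569°, +174.752°.
Eastward gaps between consecutive values (wrapping around): 21.423°, 307.290°, 19.566°, 5.183°, 6.538°.
Largest gap = 307.290° ⇒ minimal covering band is its complement: 360° − 307.290° = 52.710°.
Band runs from +150.003° eastward to -157.287°, crossing the antimeridian.

52.710°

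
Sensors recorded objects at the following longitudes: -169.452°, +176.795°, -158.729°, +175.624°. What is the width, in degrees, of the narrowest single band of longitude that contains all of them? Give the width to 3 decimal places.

Sort the longitudes: -169.452°, -158.729°, +175.624°, +176.795°.
Eastward gaps between consecutive values (wrapping around): 10.723°, 334.353°, 1.171°, 13.753°.
Largest gap = 334.353° ⇒ minimal covering band is its complement: 360° − 334.353° = 25.647°.
Band runs from +175.624° eastward to -158.729°, crossing the antimeridian.

25.647°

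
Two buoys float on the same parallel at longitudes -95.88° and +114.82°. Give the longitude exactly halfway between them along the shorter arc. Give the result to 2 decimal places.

-170.53°

Signed shortest Δλ from -95.88° to +114.82° is -149.30°.
Midpoint longitude = -95.88° + (-149.30°)/2 = -95.88° − 74.65° = -170.53°.
(The naïve average (-95.88 + +114.82)/2 = 9.47° is on the wrong side of the globe.)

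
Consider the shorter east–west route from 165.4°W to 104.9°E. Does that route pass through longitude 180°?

Yes

Naïve |104.9 − -165.4| = 270.3° > 180°, so the shorter arc goes the other way round — across 180°.
Signed shortest Δλ = ((104.9 − -165.4 + 180) mod 360) − 180 = -89.7°.
Going west by 89.7° from -165.4° passes through 180° before reaching +104.9°.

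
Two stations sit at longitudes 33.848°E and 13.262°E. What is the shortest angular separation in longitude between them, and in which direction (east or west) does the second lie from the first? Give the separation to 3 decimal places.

20.586° west

Raw difference: 13.262 − 33.848 = -20.586°.
Normalise into (−180°, 180°]: -20.586° stays -20.586°.
Negative ⇒ the second point lies to the west; separation 20.586°.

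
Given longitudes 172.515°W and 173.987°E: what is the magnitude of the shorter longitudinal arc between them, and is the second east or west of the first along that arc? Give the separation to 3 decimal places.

13.498° west

Raw difference: 173.987 − -172.515 = 346.502°.
Normalise into (−180°, 180°]: 346.502° − 360° = -13.498°.
Negative ⇒ the second point lies to the west; separation 13.498°.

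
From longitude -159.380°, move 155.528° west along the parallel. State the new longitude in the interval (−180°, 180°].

+45.092°

Start at -159.380°; shift −155.528° → -314.908°.
-314.908° lies outside (−180°, 180°]; add 360° → +45.092°.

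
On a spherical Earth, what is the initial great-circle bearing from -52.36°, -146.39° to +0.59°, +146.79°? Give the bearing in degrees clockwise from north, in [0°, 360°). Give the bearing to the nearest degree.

289°

Δλ = 146.79 − -146.39 = 293.18°; wrapped into (−180°, 180°]: -66.82°.
θ = atan2( sin Δλ · cos φ₂ , cos φ₁ · sin φ₂ − sin φ₁ · cos φ₂ · cos Δλ )
  = atan2(-0.91922, 0.31797) = -70.919° → normalised to [0°, 360°): 289.081°.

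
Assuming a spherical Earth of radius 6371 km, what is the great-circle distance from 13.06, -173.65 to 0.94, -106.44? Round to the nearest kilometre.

Δλ = -106.44 − -173.65 = 67.21°.
Δφ = 0.94 − 13.06 = -12.12°.
a = sin²(Δφ/2) + cos φ₁ · cos φ₂ · sin²(Δλ/2) = 0.309504.
c = 2·atan2(√a, √(1−a)) = 1.17993 rad → d = 6371·c ≈ 7517.32 km.

7517 km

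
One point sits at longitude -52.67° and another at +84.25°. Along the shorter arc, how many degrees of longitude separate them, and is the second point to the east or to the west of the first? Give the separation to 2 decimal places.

Raw difference: 84.25 − -52.67 = 136.92°.
Normalise into (−180°, 180°]: 136.92° stays 136.92°.
Positive ⇒ the second point lies to the east; separation 136.92°.

136.92° east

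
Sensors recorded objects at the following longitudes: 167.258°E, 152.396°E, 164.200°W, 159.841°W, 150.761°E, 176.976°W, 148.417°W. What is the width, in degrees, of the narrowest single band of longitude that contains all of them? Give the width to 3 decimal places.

60.822°

Sort the longitudes: -176.976°, -164.200°, -159.841°, -148.417°, +150.761°, +152.396°, +167.258°.
Eastward gaps between consecutive values (wrapping around): 12.776°, 4.359°, 11.424°, 299.178°, 1.635°, 14.862°, 15.766°.
Largest gap = 299.178° ⇒ minimal covering band is its complement: 360° − 299.178° = 60.822°.
Band runs from +150.761° eastward to -148.417°, crossing the antimeridian.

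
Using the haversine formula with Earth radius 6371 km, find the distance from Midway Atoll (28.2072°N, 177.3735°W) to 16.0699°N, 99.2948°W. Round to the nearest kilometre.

8028 km

Δλ = -99.2948 − -177.3735 = 78.0787°.
Δφ = 16.0699 − 28.2072 = -12.1373°.
a = sin²(Δφ/2) + cos φ₁ · cos φ₂ · sin²(Δλ/2) = 0.347119.
c = 2·atan2(√a, √(1−a)) = 1.26006 rad → d = 6371·c ≈ 8027.83 km.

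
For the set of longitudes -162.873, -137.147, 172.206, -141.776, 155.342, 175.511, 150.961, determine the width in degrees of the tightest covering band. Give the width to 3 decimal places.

Sort the longitudes: -162.873°, -141.776°, -137.147°, +150.961°, +155.342°, +172.206°, +175.511°.
Eastward gaps between consecutive values (wrapping around): 21.097°, 4.629°, 288.108°, 4.381°, 16.864°, 3.305°, 21.616°.
Largest gap = 288.108° ⇒ minimal covering band is its complement: 360° − 288.108° = 71.892°.
Band runs from +150.961° eastward to -137.147°, crossing the antimeridian.

71.892°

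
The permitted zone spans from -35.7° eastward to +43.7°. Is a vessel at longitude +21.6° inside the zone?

Band width going east from -35.7° to +43.7°: ((43.7 − -35.7) mod 360) = 79.4°.
Offset of +21.6° east of the west edge: ((21.6 − -35.7) mod 360) = 57.3°.
57.3° ≤ 79.4° ⇒ inside.

Yes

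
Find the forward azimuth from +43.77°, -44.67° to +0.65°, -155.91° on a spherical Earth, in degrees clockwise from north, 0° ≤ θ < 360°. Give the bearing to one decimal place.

285.5°

Δλ = -155.91 − -44.67 = -111.24°.
θ = atan2( sin Δλ · cos φ₂ , cos φ₁ · sin φ₂ − sin φ₁ · cos φ₂ · cos Δλ )
  = atan2(-0.93201, 0.25879) = -74.482° → normalised to [0°, 360°): 285.518°.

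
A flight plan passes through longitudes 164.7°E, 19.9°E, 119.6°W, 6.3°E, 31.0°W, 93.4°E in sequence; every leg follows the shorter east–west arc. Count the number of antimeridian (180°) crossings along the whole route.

0

Leg 1: +164.7° → +19.9°, shortest Δλ = -144.8° (west) — does not cross 180°.
Leg 2: +19.9° → -119.6°, shortest Δλ = -139.5° (west) — does not cross 180°.
Leg 3: -119.6° → +6.3°, shortest Δλ = 125.9° (east) — does not cross 180°.
Leg 4: +6.3° → -31.0°, shortest Δλ = -37.3° (west) — does not cross 180°.
Leg 5: -31.0° → +93.4°, shortest Δλ = 124.4° (east) — does not cross 180°.
Total crossings: 0.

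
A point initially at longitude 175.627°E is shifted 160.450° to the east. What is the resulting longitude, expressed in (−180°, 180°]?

23.923°W

Start at +175.627°; shift +160.450° → +336.077°.
+336.077° lies outside (−180°, 180°]; subtract 360° → -23.923°.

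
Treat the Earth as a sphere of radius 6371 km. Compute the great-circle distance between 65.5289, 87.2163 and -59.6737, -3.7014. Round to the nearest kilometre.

15800 km

Δλ = -3.7014 − 87.2163 = -90.9177°.
Δφ = -59.6737 − 65.5289 = -125.2026°.
a = sin²(Δφ/2) + cos φ₁ · cos φ₂ · sin²(Δλ/2) = 0.894488.
c = 2·atan2(√a, √(1−a)) = 2.47994 rad → d = 6371·c ≈ 15799.68 km.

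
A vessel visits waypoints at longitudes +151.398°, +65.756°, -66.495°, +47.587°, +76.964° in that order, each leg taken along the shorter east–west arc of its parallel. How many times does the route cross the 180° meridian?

Leg 1: +151.398° → +65.756°, shortest Δλ = -85.642° (west) — does not cross 180°.
Leg 2: +65.756° → -66.495°, shortest Δλ = -132.251° (west) — does not cross 180°.
Leg 3: -66.495° → +47.587°, shortest Δλ = 114.082° (east) — does not cross 180°.
Leg 4: +47.587° → +76.964°, shortest Δλ = 29.377° (east) — does not cross 180°.
Total crossings: 0.

0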